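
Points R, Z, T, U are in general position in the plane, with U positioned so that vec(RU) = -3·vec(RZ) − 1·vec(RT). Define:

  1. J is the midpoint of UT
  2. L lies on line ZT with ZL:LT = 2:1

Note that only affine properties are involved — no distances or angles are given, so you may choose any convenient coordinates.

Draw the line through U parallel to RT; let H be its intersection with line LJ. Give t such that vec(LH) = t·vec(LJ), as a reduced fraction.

Assign R = (0, 0), Z = (1, 0), T = (0, 1), U = (-3, -1) — the answer is frame-independent, so this choice is without loss of generality.
1. J is the midpoint of UT ⇒ J = (-3/2, 0)
2. L lies on line ZT with ZL:LT = 2:1 ⇒ L = (1/3, 2/3)
through U parallel to RT: direction (0, 1); meets LJ at H = (-3, -6/11)
H = L + t·(J−L) with t = 20/11

t = 20/11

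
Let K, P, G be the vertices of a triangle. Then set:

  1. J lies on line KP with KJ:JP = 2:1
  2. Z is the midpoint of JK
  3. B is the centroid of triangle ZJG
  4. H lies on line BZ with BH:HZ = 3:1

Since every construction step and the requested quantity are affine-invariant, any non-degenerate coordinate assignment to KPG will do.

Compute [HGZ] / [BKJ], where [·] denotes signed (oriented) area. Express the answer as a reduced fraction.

Set K = (0, 0), P = (1, 0), G = (0, 1); any affine frame gives the same invariant.
1. J lies on line KP with KJ:JP = 2:1 ⇒ J = (2/3, 0)
2. Z is the midpoint of JK ⇒ Z = (1/3, 0)
3. B is the centroid of triangle ZJG ⇒ B = (1/3, 1/3)
4. H lies on line BZ with BH:HZ = 3:1 ⇒ H = (1/3, 1/12)
2·[HGZ] = 1/36, 2·[BKJ] = 2/9
[HGZ]:[BKJ] = 1/36:2/9 = 1/8

[HGZ]:[BKJ] = 1/8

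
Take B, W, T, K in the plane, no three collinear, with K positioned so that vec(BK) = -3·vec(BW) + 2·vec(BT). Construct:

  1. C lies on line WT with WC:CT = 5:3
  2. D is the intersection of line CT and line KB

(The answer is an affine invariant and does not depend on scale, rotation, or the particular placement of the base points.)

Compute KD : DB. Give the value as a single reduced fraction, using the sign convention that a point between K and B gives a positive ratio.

Assign B = (0, 0), W = (1, 0), T = (0, 1), K = (-3, 2) — the answer is frame-independent, so this choice is without loss of generality.
1. C lies on line WT with WC:CT = 5:3 ⇒ C = (3/8, 5/8)
2. D is the intersection of line CT and line KB ⇒ D = (3, -2)
D = K + t·(B−K) with t = 2, so KD:DB = t:(1−t) = 2:-1

KD:DB = -2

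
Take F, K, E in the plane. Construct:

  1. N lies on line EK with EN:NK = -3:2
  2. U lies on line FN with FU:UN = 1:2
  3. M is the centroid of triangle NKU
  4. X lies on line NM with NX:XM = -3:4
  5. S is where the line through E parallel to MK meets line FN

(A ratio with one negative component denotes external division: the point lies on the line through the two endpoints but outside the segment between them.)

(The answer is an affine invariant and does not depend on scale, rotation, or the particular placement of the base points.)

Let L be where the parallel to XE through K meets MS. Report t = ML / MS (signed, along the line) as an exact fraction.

Work in coordinates with F = (0, 0), K = (1, 0), E = (0, 1).
1. N lies on line EK with EN:NK = -3:2 ⇒ N = (3, -2)
2. U lies on line FN with FU:UN = 1:2 ⇒ U = (1, -2/3)
3. M is the centroid of triangle NKU ⇒ M = (5/3, -8/9)
4. X lies on line NM with NX:XM = -3:4 ⇒ X = (7, -16/3)
5. S is where the line through E parallel to MK meets line FN ⇒ S = (3/2, -1)
through K parallel to XE: direction (-7, 19/3); meets MS at L = (61/33, -76/99)
L = M + t·(S−M) with t = -12/11

t = -12/11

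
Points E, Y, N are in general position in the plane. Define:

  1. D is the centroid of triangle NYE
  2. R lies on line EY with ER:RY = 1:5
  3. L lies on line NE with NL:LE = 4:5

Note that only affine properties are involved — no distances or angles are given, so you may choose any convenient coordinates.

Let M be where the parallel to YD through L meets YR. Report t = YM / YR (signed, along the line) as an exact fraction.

Assign E = (0, 0), Y = (1, 0), N = (0, 1) — the answer is frame-independent, so this choice is without loss of generality.
1. D is the centroid of triangle NYE ⇒ D = (1/3, 1/3)
2. R lies on line EY with ER:RY = 1:5 ⇒ R = (1/6, 0)
3. L lies on line NE with NL:LE = 4:5 ⇒ L = (0, 5/9)
through L parallel to YD: direction (-2/3, 1/3); meets YR at M = (10/9, 0)
M = Y + t·(R−Y) with t = -2/15

t = -2/15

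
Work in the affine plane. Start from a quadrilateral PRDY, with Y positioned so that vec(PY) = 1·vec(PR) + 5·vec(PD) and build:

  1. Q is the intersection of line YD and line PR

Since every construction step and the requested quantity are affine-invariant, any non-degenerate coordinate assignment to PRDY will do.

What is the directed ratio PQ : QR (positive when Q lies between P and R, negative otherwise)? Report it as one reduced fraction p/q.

Choose coordinates P = (0, 0), R = (1, 0), D = (0, 1), Y = (1, 5).
1. Q is the intersection of line YD and line PR ⇒ Q = (-1/4, 0)
Q = P + t·(R−P) with t = -1/4, so PQ:QR = t:(1−t) = -1/4:5/4

PQ:QR = -1/5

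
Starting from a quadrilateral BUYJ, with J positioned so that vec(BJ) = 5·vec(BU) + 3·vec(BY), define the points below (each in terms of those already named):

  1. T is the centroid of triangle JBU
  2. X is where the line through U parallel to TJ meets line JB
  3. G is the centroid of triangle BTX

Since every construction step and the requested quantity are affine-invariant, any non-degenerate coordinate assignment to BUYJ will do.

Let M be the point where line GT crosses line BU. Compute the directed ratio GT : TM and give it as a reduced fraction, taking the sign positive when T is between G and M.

GT:TM = 4/3

Choose coordinates B = (0, 0), U = (1, 0), Y = (0, 1), J = (5, 3).
1. T is the centroid of triangle JBU ⇒ T = (2, 1)
2. X is where the line through U parallel to TJ meets line JB ⇒ X = (10, 6)
3. G is the centroid of triangle BTX ⇒ G = (4, 7/3)
line GT meets BU at M = (1/2, 0)
T = G + t·(M−G) with t = 4/7, so GT:TM = 4/7:3/7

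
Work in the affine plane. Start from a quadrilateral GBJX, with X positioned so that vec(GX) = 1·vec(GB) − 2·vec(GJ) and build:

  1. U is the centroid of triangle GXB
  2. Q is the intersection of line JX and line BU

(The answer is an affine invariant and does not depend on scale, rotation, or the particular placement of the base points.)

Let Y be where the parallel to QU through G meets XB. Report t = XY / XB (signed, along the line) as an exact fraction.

Set G = (0, 0), B = (1, 0), J = (0, 1), X = (1, -2); any affine frame gives the same invariant.
1. U is the centroid of triangle GXB ⇒ U = (2/3, -2/3)
2. Q is the intersection of line JX and line BU ⇒ Q = (3/5, -4/5)
through G parallel to QU: direction (1/15, 2/15); meets XB at Y = (1, 2)
Y = X + t·(B−X) with t = 2

t = 2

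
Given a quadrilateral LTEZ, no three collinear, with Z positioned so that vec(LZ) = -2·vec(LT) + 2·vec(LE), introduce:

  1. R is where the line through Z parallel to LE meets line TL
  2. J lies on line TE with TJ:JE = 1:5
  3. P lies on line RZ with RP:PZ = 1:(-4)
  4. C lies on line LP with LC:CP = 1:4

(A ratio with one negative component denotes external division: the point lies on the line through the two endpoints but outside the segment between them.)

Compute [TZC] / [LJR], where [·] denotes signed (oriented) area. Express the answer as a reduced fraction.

[TZC]:[LJR] = 48/5

Choose coordinates L = (0, 0), T = (1, 0), E = (0, 1), Z = (-2, 2).
1. R is where the line through Z parallel to LE meets line TL ⇒ R = (-2, 0)
2. J lies on line TE with TJ:JE = 1:5 ⇒ J = (5/6, 1/6)
3. P lies on line RZ with RP:PZ = 1:(-4) ⇒ P = (-2, -2/3)
4. C lies on line LP with LC:CP = 1:4 ⇒ C = (-2/5, -2/15)
2·[TZC] = 16/5, 2·[LJR] = 1/3
[TZC]:[LJR] = 16/5:1/3 = 48/5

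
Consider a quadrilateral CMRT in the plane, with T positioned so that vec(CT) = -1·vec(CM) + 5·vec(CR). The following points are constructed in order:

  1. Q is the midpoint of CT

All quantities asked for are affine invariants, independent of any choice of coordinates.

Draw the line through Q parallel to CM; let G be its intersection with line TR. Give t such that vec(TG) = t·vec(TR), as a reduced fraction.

t = 5/8

Assign C = (0, 0), M = (1, 0), R = (0, 1), T = (-1, 5) — the answer is frame-independent, so this choice is without loss of generality.
1. Q is the midpoint of CT ⇒ Q = (-1/2, 5/2)
through Q parallel to CM: direction (1, 0); meets TR at G = (-3/8, 5/2)
G = T + t·(R−T) with t = 5/8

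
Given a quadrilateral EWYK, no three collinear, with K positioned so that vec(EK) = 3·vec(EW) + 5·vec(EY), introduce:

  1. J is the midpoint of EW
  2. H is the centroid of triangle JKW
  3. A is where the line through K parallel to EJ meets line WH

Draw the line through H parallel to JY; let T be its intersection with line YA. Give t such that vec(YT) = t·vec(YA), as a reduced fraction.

t = 11/27

Assign E = (0, 0), W = (1, 0), Y = (0, 1), K = (3, 5) — the answer is frame-independent, so this choice is without loss of generality.
1. J is the midpoint of EW ⇒ J = (1/2, 0)
2. H is the centroid of triangle JKW ⇒ H = (3/2, 5/3)
3. A is where the line through K parallel to EJ meets line WH ⇒ A = (5/2, 5)
through H parallel to JY: direction (-1/2, 1); meets YA at T = (55/54, 71/27)
T = Y + t·(A−Y) with t = 11/27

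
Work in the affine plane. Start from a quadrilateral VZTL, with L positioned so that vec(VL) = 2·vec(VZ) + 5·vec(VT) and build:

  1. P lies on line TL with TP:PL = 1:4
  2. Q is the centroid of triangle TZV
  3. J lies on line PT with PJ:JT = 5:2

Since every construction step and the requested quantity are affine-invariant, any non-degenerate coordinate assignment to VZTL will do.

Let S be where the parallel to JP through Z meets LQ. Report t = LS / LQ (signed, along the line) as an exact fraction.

t = 9/4

Assign V = (0, 0), Z = (1, 0), T = (0, 1), L = (2, 5) — the answer is frame-independent, so this choice is without loss of generality.
1. P lies on line TL with TP:PL = 1:4 ⇒ P = (2/5, 9/5)
2. Q is the centroid of triangle TZV ⇒ Q = (1/3, 1/3)
3. J lies on line PT with PJ:JT = 5:2 ⇒ J = (4/35, 43/35)
through Z parallel to JP: direction (2/7, 4/7); meets LQ at S = (-7/4, -11/2)
S = L + t·(Q−L) with t = 9/4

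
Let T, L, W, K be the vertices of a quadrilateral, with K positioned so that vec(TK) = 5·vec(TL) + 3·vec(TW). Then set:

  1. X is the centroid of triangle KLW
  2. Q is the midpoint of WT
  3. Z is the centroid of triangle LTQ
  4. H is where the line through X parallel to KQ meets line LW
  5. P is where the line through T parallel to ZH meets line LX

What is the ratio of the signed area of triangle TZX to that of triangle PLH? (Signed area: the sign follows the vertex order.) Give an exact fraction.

Set T = (0, 0), L = (1, 0), W = (0, 1), K = (5, 3); any affine frame gives the same invariant.
1. X is the centroid of triangle KLW ⇒ X = (2, 4/3)
2. Q is the midpoint of WT ⇒ Q = (0, 1/2)
3. Z is the centroid of triangle LTQ ⇒ Z = (1/3, 1/6)
4. H is where the line through X parallel to KQ meets line LW ⇒ H = (4/9, 5/9)
5. P is where the line through T parallel to ZH meets line LX ⇒ P = (-8/13, -28/13)
2·[TZX] = 1/9, 2·[PLH] = 245/117
[TZX]:[PLH] = 1/9:245/117 = 13/245

[TZX]:[PLH] = 13/245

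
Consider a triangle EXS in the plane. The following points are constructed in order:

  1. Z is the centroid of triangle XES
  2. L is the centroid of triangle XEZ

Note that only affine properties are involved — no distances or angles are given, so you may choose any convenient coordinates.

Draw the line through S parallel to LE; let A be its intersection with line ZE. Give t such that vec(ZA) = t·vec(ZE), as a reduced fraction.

Work in coordinates with E = (0, 0), X = (1, 0), S = (0, 1).
1. Z is the centroid of triangle XES ⇒ Z = (1/3, 1/3)
2. L is the centroid of triangle XEZ ⇒ L = (4/9, 1/9)
through S parallel to LE: direction (-4/9, -1/9); meets ZE at A = (4/3, 4/3)
A = Z + t·(E−Z) with t = -3

t = -3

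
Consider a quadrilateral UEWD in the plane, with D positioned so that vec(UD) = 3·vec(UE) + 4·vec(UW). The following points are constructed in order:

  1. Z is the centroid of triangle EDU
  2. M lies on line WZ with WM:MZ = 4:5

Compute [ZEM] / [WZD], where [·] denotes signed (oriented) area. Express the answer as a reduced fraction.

[ZEM]:[WZD] = -25/81

Assign U = (0, 0), E = (1, 0), W = (0, 1), D = (3, 4) — the answer is frame-independent, so this choice is without loss of generality.
1. Z is the centroid of triangle EDU ⇒ Z = (4/3, 4/3)
2. M lies on line WZ with WM:MZ = 4:5 ⇒ M = (16/27, 31/27)
2·[ZEM] = -25/27, 2·[WZD] = 3
[ZEM]:[WZD] = -25/27:3 = -25/81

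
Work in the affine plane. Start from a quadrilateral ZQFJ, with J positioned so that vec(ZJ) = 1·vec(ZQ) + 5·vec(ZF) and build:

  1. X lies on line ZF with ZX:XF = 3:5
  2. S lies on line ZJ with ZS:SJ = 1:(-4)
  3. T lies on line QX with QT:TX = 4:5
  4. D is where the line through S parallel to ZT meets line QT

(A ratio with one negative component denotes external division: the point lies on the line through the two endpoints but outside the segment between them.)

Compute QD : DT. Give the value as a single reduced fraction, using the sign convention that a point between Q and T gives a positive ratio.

Set Z = (0, 0), Q = (1, 0), F = (0, 1), J = (1, 5); any affine frame gives the same invariant.
1. X lies on line ZF with ZX:XF = 3:5 ⇒ X = (0, 3/8)
2. S lies on line ZJ with ZS:SJ = 1:(-4) ⇒ S = (-1/3, -5/3)
3. T lies on line QX with QT:TX = 4:5 ⇒ T = (5/9, 1/6)
4. D is where the line through S parallel to ZT meets line QT ⇒ D = (233/81, -19/27)
D = Q + t·(T−Q) with t = -38/9, so QD:DT = t:(1−t) = -38/9:47/9

QD:DT = -38/47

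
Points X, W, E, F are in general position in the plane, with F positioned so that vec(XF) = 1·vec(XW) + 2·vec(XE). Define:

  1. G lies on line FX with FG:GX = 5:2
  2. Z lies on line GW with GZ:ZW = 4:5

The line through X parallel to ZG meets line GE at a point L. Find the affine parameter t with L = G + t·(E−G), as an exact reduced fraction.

t = -4

Set X = (0, 0), W = (1, 0), E = (0, 1), F = (1, 2); any affine frame gives the same invariant.
1. G lies on line FX with FG:GX = 5:2 ⇒ G = (2/7, 4/7)
2. Z lies on line GW with GZ:ZW = 4:5 ⇒ Z = (38/63, 20/63)
through X parallel to ZG: direction (-20/63, 16/63); meets GE at L = (10/7, -8/7)
L = G + t·(E−G) with t = -4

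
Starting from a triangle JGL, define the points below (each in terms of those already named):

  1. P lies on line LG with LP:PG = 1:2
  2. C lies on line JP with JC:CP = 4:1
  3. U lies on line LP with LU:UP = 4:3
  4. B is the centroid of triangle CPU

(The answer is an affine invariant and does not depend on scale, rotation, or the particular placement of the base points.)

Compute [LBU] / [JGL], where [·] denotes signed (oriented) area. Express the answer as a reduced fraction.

Assign J = (0, 0), G = (1, 0), L = (0, 1) — the answer is frame-independent, so this choice is without loss of generality.
1. P lies on line LG with LP:PG = 1:2 ⇒ P = (1/3, 2/3)
2. C lies on line JP with JC:CP = 4:1 ⇒ C = (4/15, 8/15)
3. U lies on line LP with LU:UP = 4:3 ⇒ U = (4/21, 17/21)
4. B is the centroid of triangle CPU ⇒ B = (83/315, 211/315)
2·[LBU] = 4/315, 2·[JGL] = 1
[LBU]:[JGL] = 4/315:1 = 4/315

[LBU]:[JGL] = 4/315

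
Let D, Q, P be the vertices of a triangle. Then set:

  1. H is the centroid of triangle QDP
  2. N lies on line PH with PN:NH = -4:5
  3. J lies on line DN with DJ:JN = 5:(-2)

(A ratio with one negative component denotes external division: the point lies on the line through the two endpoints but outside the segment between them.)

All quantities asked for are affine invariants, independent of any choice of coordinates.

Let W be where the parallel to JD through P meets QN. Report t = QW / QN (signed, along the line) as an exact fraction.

t = 7/11

Assign D = (0, 0), Q = (1, 0), P = (0, 1) — the answer is frame-independent, so this choice is without loss of generality.
1. H is the centroid of triangle QDP ⇒ H = (1/3, 1/3)
2. N lies on line PH with PN:NH = -4:5 ⇒ N = (-4/3, 11/3)
3. J lies on line DN with DJ:JN = 5:(-2) ⇒ J = (-20/9, 55/9)
through P parallel to JD: direction (20/9, -55/9); meets QN at W = (-16/33, 7/3)
W = Q + t·(N−Q) with t = 7/11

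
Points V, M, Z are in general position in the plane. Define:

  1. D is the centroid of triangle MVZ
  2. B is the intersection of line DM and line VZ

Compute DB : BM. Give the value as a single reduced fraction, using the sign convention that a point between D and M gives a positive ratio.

DB:BM = -1/3

Set V = (0, 0), M = (1, 0), Z = (0, 1); any affine frame gives the same invariant.
1. D is the centroid of triangle MVZ ⇒ D = (1/3, 1/3)
2. B is the intersection of line DM and line VZ ⇒ B = (0, 1/2)
B = D + t·(M−D) with t = -1/2, so DB:BM = t:(1−t) = -1/2:3/2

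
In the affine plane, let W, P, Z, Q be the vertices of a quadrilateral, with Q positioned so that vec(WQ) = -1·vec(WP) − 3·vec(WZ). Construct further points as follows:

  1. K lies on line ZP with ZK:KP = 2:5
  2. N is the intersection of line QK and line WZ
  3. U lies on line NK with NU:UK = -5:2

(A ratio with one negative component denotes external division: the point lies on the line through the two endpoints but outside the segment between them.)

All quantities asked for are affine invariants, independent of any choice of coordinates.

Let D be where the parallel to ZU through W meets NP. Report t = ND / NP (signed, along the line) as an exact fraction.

t = -1/4

Set W = (0, 0), P = (1, 0), Z = (0, 1), Q = (-1, -3); any affine frame gives the same invariant.
1. K lies on line ZP with ZK:KP = 2:5 ⇒ K = (2/7, 5/7)
2. N is the intersection of line QK and line WZ ⇒ N = (0, -1/9)
3. U lies on line NK with NU:UK = -5:2 ⇒ U = (10/21, 239/189)
through W parallel to ZU: direction (10/21, 50/189); meets NP at D = (-1/4, -5/36)
D = N + t·(P−N) with t = -1/4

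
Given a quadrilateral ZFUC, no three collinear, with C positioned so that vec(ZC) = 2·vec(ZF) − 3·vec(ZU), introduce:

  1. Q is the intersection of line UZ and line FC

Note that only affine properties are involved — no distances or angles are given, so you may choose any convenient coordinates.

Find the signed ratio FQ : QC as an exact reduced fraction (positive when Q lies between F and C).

Set Z = (0, 0), F = (1, 0), U = (0, 1), C = (2, -3); any affine frame gives the same invariant.
1. Q is the intersection of line UZ and line FC ⇒ Q = (0, 3)
Q = F + t·(C−F) with t = -1, so FQ:QC = t:(1−t) = -1:2

FQ:QC = -1/2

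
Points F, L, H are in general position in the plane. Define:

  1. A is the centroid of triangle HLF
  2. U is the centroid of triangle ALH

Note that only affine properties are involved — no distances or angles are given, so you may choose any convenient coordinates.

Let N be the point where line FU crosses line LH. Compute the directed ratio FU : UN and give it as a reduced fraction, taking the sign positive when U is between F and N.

Set F = (0, 0), L = (1, 0), H = (0, 1); any affine frame gives the same invariant.
1. A is the centroid of triangle HLF ⇒ A = (1/3, 1/3)
2. U is the centroid of triangle ALH ⇒ U = (4/9, 4/9)
line FU meets LH at N = (1/2, 1/2)
U = F + t·(N−F) with t = 8/9, so FU:UN = 8/9:1/9

FU:UN = 8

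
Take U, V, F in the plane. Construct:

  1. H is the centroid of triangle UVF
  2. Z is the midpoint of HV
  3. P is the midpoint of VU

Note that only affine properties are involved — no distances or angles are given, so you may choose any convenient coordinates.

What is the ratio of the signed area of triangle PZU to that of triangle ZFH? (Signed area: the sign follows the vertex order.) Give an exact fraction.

[PZU]:[ZFH] = 1/2

Work in coordinates with U = (0, 0), V = (1, 0), F = (0, 1).
1. H is the centroid of triangle UVF ⇒ H = (1/3, 1/3)
2. Z is the midpoint of HV ⇒ Z = (2/3, 1/6)
3. P is the midpoint of VU ⇒ P = (1/2, 0)
2·[PZU] = 1/12, 2·[ZFH] = 1/6
[PZU]:[ZFH] = 1/12:1/6 = 1/2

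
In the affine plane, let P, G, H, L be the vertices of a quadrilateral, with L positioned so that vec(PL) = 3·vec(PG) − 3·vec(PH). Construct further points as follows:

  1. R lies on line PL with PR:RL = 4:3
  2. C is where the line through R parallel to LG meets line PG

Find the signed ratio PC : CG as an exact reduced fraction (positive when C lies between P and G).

PC:CG = 4/3

Assign P = (0, 0), G = (1, 0), H = (0, 1), L = (3, -3) — the answer is frame-independent, so this choice is without loss of generality.
1. R lies on line PL with PR:RL = 4:3 ⇒ R = (12/7, -12/7)
2. C is where the line through R parallel to LG meets line PG ⇒ C = (4/7, 0)
C = P + t·(G−P) with t = 4/7, so PC:CG = t:(1−t) = 4/7:3/7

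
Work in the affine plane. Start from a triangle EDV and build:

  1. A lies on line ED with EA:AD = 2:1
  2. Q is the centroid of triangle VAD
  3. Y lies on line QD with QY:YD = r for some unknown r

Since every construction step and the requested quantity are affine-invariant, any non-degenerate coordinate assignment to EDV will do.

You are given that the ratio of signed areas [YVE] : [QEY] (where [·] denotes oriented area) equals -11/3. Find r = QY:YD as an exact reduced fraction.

r = -1/4

Set E = (0, 0), D = (1, 0), V = (0, 1); any affine frame gives the same invariant.
1. A lies on line ED with EA:AD = 2:1 ⇒ A = (2/3, 0)
2. Q is the centroid of triangle VAD ⇒ Q = (5/9, 1/3)
3. With QY:YD = r, write λ = r/(r+1) so Y = Q + λ·(D−Q); Y is affine-linear in λ
Every point depending on Y is an affine combination of Y and λ-independent points, so each such coordinate is linear in λ; the λ² term in each signed area is a multiple of (D−Q)×(D−Q) = 0, so 2·[YVE] and 2·[QEY] are each linear in λ. Evaluating at λ=0 and λ=1:
  2·[YVE] = 4/9·λ + 5/9,   2·[QEY] = 1/3·λ
So [YVE]:[QEY] = (4/9·λ + 5/9) / (1/3·λ). Setting this equal to -11/3:
  4/9·λ + 5/9 = -11/3·(1/3·λ)  ⇒  λ = -1/3
Then r = λ/(1−λ) = (-1/3)/(4/3) = -1/4. Check: with r = -1/4, Y = (11/27, 4/9) and [YVE]:[QEY] = -11/3 as required.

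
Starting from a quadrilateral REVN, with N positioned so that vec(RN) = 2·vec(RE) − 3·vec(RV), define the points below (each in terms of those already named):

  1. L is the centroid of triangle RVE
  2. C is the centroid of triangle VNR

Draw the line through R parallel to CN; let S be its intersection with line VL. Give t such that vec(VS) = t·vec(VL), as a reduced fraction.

t = 12

Choose coordinates R = (0, 0), E = (1, 0), V = (0, 1), N = (2, -3).
1. L is the centroid of triangle RVE ⇒ L = (1/3, 1/3)
2. C is the centroid of triangle VNR ⇒ C = (2/3, -2/3)
through R parallel to CN: direction (4/3, -7/3); meets VL at S = (4, -7)
S = V + t·(L−V) with t = 12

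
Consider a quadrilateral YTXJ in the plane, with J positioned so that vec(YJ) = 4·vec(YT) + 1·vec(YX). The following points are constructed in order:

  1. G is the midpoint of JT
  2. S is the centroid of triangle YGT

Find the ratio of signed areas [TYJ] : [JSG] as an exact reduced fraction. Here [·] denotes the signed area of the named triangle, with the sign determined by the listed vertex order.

[TYJ]:[JSG] = -6

Assign Y = (0, 0), T = (1, 0), X = (0, 1), J = (4, 1) — the answer is frame-independent, so this choice is without loss of generality.
1. G is the midpoint of JT ⇒ G = (5/2, 1/2)
2. S is the centroid of triangle YGT ⇒ S = (7/6, 1/6)
2·[TYJ] = -1, 2·[JSG] = 1/6
[TYJ]:[JSG] = -1:1/6 = -6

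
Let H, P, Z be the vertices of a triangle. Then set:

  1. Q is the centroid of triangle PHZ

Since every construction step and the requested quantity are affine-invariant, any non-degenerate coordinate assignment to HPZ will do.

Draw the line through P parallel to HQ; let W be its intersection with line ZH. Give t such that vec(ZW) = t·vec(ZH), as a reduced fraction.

Set H = (0, 0), P = (1, 0), Z = (0, 1); any affine frame gives the same invariant.
1. Q is the centroid of triangle PHZ ⇒ Q = (1/3, 1/3)
through P parallel to HQ: direction (1/3, 1/3); meets ZH at W = (0, -1)
W = Z + t·(H−Z) with t = 2

t = 2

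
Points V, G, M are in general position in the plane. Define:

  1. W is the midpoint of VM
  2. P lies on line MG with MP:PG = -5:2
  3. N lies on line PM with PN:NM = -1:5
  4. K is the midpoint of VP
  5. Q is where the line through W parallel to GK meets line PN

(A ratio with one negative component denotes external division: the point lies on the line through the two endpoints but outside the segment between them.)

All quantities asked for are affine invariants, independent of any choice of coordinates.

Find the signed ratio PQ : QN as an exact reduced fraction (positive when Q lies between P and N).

Choose coordinates V = (0, 0), G = (1, 0), M = (0, 1).
1. W is the midpoint of VM ⇒ W = (0, 1/2)
2. P lies on line MG with MP:PG = -5:2 ⇒ P = (5/3, -2/3)
3. N lies on line PM with PN:NM = -1:5 ⇒ N = (25/12, -13/12)
4. K is the midpoint of VP ⇒ K = (5/6, -1/3)
5. Q is where the line through W parallel to GK meets line PN ⇒ Q = (1/6, 5/6)
Q = P + t·(N−P) with t = -18/5, so PQ:QN = t:(1−t) = -18/5:23/5

PQ:QN = -18/23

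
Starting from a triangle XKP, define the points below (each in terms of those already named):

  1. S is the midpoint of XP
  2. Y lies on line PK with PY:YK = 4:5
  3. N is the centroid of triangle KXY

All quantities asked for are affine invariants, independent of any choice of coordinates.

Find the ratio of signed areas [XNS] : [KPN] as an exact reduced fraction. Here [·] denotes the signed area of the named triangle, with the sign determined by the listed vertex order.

[XNS]:[KPN] = 13/18

Choose coordinates X = (0, 0), K = (1, 0), P = (0, 1).
1. S is the midpoint of XP ⇒ S = (0, 1/2)
2. Y lies on line PK with PY:YK = 4:5 ⇒ Y = (4/9, 5/9)
3. N is the centroid of triangle KXY ⇒ N = (13/27, 5/27)
2·[XNS] = 13/54, 2·[KPN] = 1/3
[XNS]:[KPN] = 13/54:1/3 = 13/18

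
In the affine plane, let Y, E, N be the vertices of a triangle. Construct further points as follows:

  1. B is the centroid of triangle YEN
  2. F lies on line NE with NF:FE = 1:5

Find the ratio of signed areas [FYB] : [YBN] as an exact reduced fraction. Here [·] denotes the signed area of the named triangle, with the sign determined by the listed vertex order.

[FYB]:[YBN] = 2/3

Work in coordinates with Y = (0, 0), E = (1, 0), N = (0, 1).
1. B is the centroid of triangle YEN ⇒ B = (1/3, 1/3)
2. F lies on line NE with NF:FE = 1:5 ⇒ F = (1/6, 5/6)
2·[FYB] = 2/9, 2·[YBN] = 1/3
[FYB]:[YBN] = 2/9:1/3 = 2/3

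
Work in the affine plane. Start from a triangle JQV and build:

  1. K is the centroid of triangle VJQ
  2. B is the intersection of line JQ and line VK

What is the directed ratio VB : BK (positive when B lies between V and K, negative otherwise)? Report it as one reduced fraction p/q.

VB:BK = -3

Assign J = (0, 0), Q = (1, 0), V = (0, 1) — the answer is frame-independent, so this choice is without loss of generality.
1. K is the centroid of triangle VJQ ⇒ K = (1/3, 1/3)
2. B is the intersection of line JQ and line VK ⇒ B = (1/2, 0)
B = V + t·(K−V) with t = 3/2, so VB:BK = t:(1−t) = 3/2:-1/2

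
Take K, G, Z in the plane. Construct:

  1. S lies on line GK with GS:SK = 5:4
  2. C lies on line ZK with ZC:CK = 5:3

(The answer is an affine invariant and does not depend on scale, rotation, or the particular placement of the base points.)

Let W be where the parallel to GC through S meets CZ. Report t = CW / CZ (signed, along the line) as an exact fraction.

t = -1/3

Work in coordinates with K = (0, 0), G = (1, 0), Z = (0, 1).
1. S lies on line GK with GS:SK = 5:4 ⇒ S = (4/9, 0)
2. C lies on line ZK with ZC:CK = 5:3 ⇒ C = (0, 3/8)
through S parallel to GC: direction (-1, 3/8); meets CZ at W = (0, 1/6)
W = C + t·(Z−C) with t = -1/3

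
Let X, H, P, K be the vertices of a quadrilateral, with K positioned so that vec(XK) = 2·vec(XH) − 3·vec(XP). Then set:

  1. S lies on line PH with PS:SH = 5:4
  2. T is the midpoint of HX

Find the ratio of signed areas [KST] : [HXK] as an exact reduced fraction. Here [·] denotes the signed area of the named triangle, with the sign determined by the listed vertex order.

Set X = (0, 0), H = (1, 0), P = (0, 1), K = (2, -3); any affine frame gives the same invariant.
1. S lies on line PH with PS:SH = 5:4 ⇒ S = (5/9, 4/9)
2. T is the midpoint of HX ⇒ T = (1/2, 0)
2·[KST] = 5/6, 2·[HXK] = 3
[KST]:[HXK] = 5/6:3 = 5/18

[KST]:[HXK] = 5/18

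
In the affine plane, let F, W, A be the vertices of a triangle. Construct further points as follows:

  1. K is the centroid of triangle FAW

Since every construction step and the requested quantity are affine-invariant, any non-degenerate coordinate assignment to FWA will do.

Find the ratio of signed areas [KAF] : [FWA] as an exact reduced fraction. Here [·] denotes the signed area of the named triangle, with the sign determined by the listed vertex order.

Work in coordinates with F = (0, 0), W = (1, 0), A = (0, 1).
1. K is the centroid of triangle FAW ⇒ K = (1/3, 1/3)
2·[KAF] = 1/3, 2·[FWA] = 1
[KAF]:[FWA] = 1/3:1 = 1/3

[KAF]:[FWA] = 1/3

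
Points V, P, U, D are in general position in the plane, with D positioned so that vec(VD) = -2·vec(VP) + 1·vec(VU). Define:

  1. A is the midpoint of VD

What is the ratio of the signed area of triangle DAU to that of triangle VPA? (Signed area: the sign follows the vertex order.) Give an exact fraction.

Work in coordinates with V = (0, 0), P = (1, 0), U = (0, 1), D = (-2, 1).
1. A is the midpoint of VD ⇒ A = (-1, 1/2)
2·[DAU] = 1, 2·[VPA] = 1/2
[DAU]:[VPA] = 1:1/2 = 2

[DAU]:[VPA] = 2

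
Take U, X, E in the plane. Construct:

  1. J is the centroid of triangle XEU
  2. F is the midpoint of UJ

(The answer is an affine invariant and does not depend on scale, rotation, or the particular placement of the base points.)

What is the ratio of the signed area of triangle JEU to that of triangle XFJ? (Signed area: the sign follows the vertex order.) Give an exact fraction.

[JEU]:[XFJ] = -2

Choose coordinates U = (0, 0), X = (1, 0), E = (0, 1).
1. J is the centroid of triangle XEU ⇒ J = (1/3, 1/3)
2. F is the midpoint of UJ ⇒ F = (1/6, 1/6)
2·[JEU] = 1/3, 2·[XFJ] = -1/6
[JEU]:[XFJ] = 1/3:-1/6 = -2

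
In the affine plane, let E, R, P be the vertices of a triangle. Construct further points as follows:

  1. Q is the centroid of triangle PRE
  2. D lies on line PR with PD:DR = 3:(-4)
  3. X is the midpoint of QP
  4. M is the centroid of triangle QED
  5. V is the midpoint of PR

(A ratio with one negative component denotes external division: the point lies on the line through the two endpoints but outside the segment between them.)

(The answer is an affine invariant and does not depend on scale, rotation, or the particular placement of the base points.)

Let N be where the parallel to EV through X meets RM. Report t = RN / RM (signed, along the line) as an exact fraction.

t = 9/20

Set E = (0, 0), R = (1, 0), P = (0, 1); any affine frame gives the same invariant.
1. Q is the centroid of triangle PRE ⇒ Q = (1/3, 1/3)
2. D lies on line PR with PD:DR = 3:(-4) ⇒ D = (-3, 4)
3. X is the midpoint of QP ⇒ X = (1/6, 2/3)
4. M is the centroid of triangle QED ⇒ M = (-8/9, 13/9)
5. V is the midpoint of PR ⇒ V = (1/2, 1/2)
through X parallel to EV: direction (1/2, 1/2); meets RM at N = (3/20, 13/20)
N = R + t·(M−R) with t = 9/20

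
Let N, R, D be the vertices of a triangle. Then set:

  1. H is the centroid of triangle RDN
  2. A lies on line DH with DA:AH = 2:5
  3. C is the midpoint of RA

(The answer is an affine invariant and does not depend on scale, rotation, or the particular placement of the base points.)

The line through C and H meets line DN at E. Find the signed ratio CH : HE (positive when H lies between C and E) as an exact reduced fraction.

CH:HE = 9/14

Set N = (0, 0), R = (1, 0), D = (0, 1); any affine frame gives the same invariant.
1. H is the centroid of triangle RDN ⇒ H = (1/3, 1/3)
2. A lies on line DH with DA:AH = 2:5 ⇒ A = (2/21, 17/21)
3. C is the midpoint of RA ⇒ C = (23/42, 17/42)
line CH meets DN at E = (0, 2/9)
H = C + t·(E−C) with t = 9/23, so CH:HE = 9/23:14/23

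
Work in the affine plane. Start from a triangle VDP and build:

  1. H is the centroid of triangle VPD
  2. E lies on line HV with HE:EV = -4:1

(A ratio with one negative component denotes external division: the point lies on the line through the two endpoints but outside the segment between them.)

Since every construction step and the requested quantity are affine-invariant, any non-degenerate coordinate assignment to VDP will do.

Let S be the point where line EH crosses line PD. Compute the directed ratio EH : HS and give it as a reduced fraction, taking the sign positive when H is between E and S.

Choose coordinates V = (0, 0), D = (1, 0), P = (0, 1).
1. H is the centroid of triangle VPD ⇒ H = (1/3, 1/3)
2. E lies on line HV with HE:EV = -4:1 ⇒ E = (-1/9, -1/9)
line EH meets PD at S = (1/2, 1/2)
H = E + t·(S−E) with t = 8/11, so EH:HS = 8/11:3/11

EH:HS = 8/3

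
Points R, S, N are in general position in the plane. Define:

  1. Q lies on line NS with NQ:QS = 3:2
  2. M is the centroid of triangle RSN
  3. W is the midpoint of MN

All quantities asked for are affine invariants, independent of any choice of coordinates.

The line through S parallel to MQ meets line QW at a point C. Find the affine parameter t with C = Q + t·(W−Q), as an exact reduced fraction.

Work in coordinates with R = (0, 0), S = (1, 0), N = (0, 1).
1. Q lies on line NS with NQ:QS = 3:2 ⇒ Q = (3/5, 2/5)
2. M is the centroid of triangle RSN ⇒ M = (1/3, 1/3)
3. W is the midpoint of MN ⇒ W = (1/6, 2/3)
through S parallel to MQ: direction (4/15, 1/15); meets QW at C = (53/45, 2/45)
C = Q + t·(W−Q) with t = -4/3

t = -4/3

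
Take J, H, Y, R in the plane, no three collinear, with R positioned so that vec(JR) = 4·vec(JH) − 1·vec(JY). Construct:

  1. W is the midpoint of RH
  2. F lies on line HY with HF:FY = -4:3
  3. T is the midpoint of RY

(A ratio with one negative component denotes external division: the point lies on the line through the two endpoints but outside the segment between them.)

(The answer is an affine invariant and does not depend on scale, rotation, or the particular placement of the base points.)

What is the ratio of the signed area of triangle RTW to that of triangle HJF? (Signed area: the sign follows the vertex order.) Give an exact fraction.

Assign J = (0, 0), H = (1, 0), Y = (0, 1), R = (4, -1) — the answer is frame-independent, so this choice is without loss of generality.
1. W is the midpoint of RH ⇒ W = (5/2, -1/2)
2. F lies on line HY with HF:FY = -4:3 ⇒ F = (-3, 4)
3. T is the midpoint of RY ⇒ T = (2, 0)
2·[RTW] = 1/2, 2·[HJF] = -4
[RTW]:[HJF] = 1/2:-4 = -1/8

[RTW]:[HJF] = -1/8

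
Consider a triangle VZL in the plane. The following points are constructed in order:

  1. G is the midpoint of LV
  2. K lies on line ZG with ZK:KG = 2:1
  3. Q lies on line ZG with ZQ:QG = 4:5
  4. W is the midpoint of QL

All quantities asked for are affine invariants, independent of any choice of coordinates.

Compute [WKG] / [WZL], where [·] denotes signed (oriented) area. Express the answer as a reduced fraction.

[WKG]:[WZL] = -3/4

Assign V = (0, 0), Z = (1, 0), L = (0, 1) — the answer is frame-independent, so this choice is without loss of generality.
1. G is the midpoint of LV ⇒ G = (0, 1/2)
2. K lies on line ZG with ZK:KG = 2:1 ⇒ K = (1/3, 1/3)
3. Q lies on line ZG with ZQ:QG = 4:5 ⇒ Q = (5/9, 2/9)
4. W is the midpoint of QL ⇒ W = (5/18, 11/18)
2·[WKG] = -1/12, 2·[WZL] = 1/9
[WKG]:[WZL] = -1/12:1/9 = -3/4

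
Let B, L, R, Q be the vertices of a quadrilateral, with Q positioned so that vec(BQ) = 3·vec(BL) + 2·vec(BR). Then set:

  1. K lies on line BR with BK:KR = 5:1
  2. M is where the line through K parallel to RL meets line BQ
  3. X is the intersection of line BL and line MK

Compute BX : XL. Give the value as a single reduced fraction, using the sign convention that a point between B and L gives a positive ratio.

BX:XL = 5

Set B = (0, 0), L = (1, 0), R = (0, 1), Q = (3, 2); any affine frame gives the same invariant.
1. K lies on line BR with BK:KR = 5:1 ⇒ K = (0, 5/6)
2. M is where the line through K parallel to RL meets line BQ ⇒ M = (1/2, 1/3)
3. X is the intersection of line BL and line MK ⇒ X = (5/6, 0)
X = B + t·(L−B) with t = 5/6, so BX:XL = t:(1−t) = 5/6:1/6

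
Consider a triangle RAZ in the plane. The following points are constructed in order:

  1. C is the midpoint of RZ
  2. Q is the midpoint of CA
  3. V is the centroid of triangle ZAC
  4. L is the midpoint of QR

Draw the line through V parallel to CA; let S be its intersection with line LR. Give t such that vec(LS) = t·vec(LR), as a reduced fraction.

t = -5/3

Choose coordinates R = (0, 0), A = (1, 0), Z = (0, 1).
1. C is the midpoint of RZ ⇒ C = (0, 1/2)
2. Q is the midpoint of CA ⇒ Q = (1/2, 1/4)
3. V is the centroid of triangle ZAC ⇒ V = (1/3, 1/2)
4. L is the midpoint of QR ⇒ L = (1/4, 1/8)
through V parallel to CA: direction (1, -1/2); meets LR at S = (2/3, 1/3)
S = L + t·(R−L) with t = -5/3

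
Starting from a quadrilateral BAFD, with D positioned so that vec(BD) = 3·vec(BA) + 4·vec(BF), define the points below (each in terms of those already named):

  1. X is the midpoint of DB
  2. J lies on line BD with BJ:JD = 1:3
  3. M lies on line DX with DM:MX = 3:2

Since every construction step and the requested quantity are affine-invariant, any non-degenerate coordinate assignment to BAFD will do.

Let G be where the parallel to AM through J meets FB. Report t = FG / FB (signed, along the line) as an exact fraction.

t = 21/11

Choose coordinates B = (0, 0), A = (1, 0), F = (0, 1), D = (3, 4).
1. X is the midpoint of DB ⇒ X = (3/2, 2)
2. J lies on line BD with BJ:JD = 1:3 ⇒ J = (3/4, 1)
3. M lies on line DX with DM:MX = 3:2 ⇒ M = (21/10, 14/5)
through J parallel to AM: direction (11/10, 14/5); meets FB at G = (0, -10/11)
G = F + t·(B−F) with t = 21/11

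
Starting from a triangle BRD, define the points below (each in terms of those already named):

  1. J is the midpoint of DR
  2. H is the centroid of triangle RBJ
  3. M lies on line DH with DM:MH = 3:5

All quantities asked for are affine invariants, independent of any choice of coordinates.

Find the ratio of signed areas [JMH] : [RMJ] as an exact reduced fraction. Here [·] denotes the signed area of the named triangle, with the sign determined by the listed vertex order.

[JMH]:[RMJ] = -5/3

Assign B = (0, 0), R = (1, 0), D = (0, 1) — the answer is frame-independent, so this choice is without loss of generality.
1. J is the midpoint of DR ⇒ J = (1/2, 1/2)
2. H is the centroid of triangle RBJ ⇒ H = (1/2, 1/6)
3. M lies on line DH with DM:MH = 3:5 ⇒ M = (3/16, 11/16)
2·[JMH] = 5/48, 2·[RMJ] = -1/16
[JMH]:[RMJ] = 5/48:-1/16 = -5/3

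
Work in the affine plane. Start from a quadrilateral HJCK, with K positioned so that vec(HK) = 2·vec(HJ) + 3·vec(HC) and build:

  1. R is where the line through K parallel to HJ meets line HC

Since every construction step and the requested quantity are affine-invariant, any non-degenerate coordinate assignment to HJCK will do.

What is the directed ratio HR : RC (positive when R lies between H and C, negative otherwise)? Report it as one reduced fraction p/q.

HR:RC = -3/2

Assign H = (0, 0), J = (1, 0), C = (0, 1), K = (2, 3) — the answer is frame-independent, so this choice is without loss of generality.
1. R is where the line through K parallel to HJ meets line HC ⇒ R = (0, 3)
R = H + t·(C−H) with t = 3, so HR:RC = t:(1−t) = 3:-2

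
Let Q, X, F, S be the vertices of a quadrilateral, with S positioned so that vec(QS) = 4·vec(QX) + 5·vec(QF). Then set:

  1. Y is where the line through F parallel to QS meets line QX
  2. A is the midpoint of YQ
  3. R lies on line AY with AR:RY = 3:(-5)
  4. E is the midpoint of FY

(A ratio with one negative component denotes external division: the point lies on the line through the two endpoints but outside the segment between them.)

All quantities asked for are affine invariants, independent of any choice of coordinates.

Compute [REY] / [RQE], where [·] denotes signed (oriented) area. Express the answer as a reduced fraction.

[REY]:[RQE] = -5

Choose coordinates Q = (0, 0), X = (1, 0), F = (0, 1), S = (4, 5).
1. Y is where the line through F parallel to QS meets line QX ⇒ Y = (-4/5, 0)
2. A is the midpoint of YQ ⇒ A = (-2/5, 0)
3. R lies on line AY with AR:RY = 3:(-5) ⇒ R = (1/5, 0)
4. E is the midpoint of FY ⇒ E = (-2/5, 1/2)
2·[REY] = 1/2, 2·[RQE] = -1/10
[REY]:[RQE] = 1/2:-1/10 = -5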